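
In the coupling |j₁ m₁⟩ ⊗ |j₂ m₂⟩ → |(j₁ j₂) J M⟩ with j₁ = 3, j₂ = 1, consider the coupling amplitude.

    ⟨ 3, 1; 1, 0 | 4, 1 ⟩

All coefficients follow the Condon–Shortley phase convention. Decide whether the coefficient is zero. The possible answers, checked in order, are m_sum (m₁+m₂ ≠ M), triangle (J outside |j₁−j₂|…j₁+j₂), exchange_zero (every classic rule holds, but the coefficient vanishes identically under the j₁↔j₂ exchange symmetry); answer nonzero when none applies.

m-sum: m₁+m₂ = 1+0 = 1, M = 1  ✓
triangle: |j₁−j₂| = 2 ≤ J = 4 ≤ j₁+j₂ = 4  ✓
exchange: j₁≠j₂ or m₁≠m₂ — the exchange symmetry imposes no constraint here
value check: CG = +√(15/28) = +0.731925 ≠ 0

nonzero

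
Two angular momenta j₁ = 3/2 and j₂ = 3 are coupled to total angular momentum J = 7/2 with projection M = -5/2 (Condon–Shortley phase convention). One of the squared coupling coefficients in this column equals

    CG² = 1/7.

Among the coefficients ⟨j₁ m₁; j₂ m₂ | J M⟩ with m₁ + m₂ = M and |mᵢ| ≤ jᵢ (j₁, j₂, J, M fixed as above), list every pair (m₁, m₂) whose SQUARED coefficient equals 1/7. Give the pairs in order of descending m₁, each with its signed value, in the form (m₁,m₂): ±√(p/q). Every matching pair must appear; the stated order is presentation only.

Admissible pairs with m₁+m₂ = M = -5/2: (-3/2,-1), (-1/2,-2), (1/2,-3)
  (m₁,m₂)=(1/2,-3): CG² = 8/21, CG = +√(8/21)
  (m₁,m₂)=(-1/2,-2): CG² = 1/7, CG = +√(1/7)   ← matches the target
  (m₁,m₂)=(-3/2,-1): CG² = 10/21, CG = −√(10/21)
Pairs with CG² = 1/7: (-1/2,-2): +√(1/7)

(-1/2,-2): +√(1/7)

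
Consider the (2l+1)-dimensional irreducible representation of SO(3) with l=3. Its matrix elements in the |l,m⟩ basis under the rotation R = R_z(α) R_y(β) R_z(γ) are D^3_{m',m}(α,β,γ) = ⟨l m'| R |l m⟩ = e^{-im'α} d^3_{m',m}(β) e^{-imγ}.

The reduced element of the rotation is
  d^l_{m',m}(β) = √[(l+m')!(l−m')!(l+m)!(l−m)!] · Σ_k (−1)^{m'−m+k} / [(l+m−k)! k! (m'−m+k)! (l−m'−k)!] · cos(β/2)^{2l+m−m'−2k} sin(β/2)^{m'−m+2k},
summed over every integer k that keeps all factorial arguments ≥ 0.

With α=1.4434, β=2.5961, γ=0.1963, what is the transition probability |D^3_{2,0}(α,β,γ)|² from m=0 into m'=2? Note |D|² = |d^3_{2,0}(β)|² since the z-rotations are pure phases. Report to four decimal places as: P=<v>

D^3_{2,0}(1.4434,2.5961,0.1963) = e^{-i·2·1.4434}·d^3_{2,0}(2.5961)·e^{-i·0·0.1963}. Compute d first:
c=cos(2.596100/2)=0.269377, s=sin(2.596100/2)=0.963035; N=√[120·1·6·6]=65.726707
k∈{0,1} keeps every argument non-negative
  k=0: (−1)^2·65.7267/(12)·0.2694^4·0.9630^2 = +0.026748
  k=1: (−1)^3·65.7267/(12)·0.2694^2·0.9630^4 = -0.341862
d^3_{2,0}(2.5961) = +0.026748 -0.341862 = -0.315114
|D^3_{2,0}|² = |d^3_{2,0}(β)|² = (-0.315114)² = 0.099297 (the z-rotation phases have unit modulus)

P=0.0993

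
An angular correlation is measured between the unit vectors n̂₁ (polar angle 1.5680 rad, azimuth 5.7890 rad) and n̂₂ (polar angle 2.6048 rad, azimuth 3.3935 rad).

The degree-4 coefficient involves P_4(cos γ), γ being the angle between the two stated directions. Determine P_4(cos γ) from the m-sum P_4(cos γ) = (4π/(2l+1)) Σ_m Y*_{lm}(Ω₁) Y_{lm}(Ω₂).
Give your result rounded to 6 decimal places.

Addition theorem: P_4(cos γ) = (4π/9) Σ_m Y*_{lm}(Ω₁) Y_{lm}(Ω₂), m = −4…4:
  [-4]  conj(Y_{4,-4})(Ω₁) = -0.174748-0.406562i ; Y_{4,-4}(Ω₂) = +0.016157-0.025590i ; Δ = -0.013227-0.002097i
  [-3]  conj(Y_{4,-3})(Ω₁) = +0.000308-0.003486i ; Y_{4,-3}(Ω₂) = +0.104688-0.098652i ; Δ = -0.000312-0.000395i
  [-2]  conj(Y_{4,-2})(Ω₁) = -0.183993+0.279353i ; Y_{4,-2}(Ω₂) = +0.319427-0.176089i ; Δ = -0.009581+0.121632i
  [-1]  conj(Y_{4,-1})(Ω₁) = -0.003494+0.001882i ; Y_{4,-1}(Ω₂) = +0.436791-0.112419i ; Δ = -0.001314+0.001215i
  [+0]  conj(Y_{4,0})(Ω₁) = +0.317332-0.000000i ; Y_{4,0}(Ω₂) = -0.007075+0.000000i ; Δ = -0.002245+0.000000i
  [+1]  conj(Y_{4,1})(Ω₁) = +0.003494+0.001882i ; Y_{4,1}(Ω₂) = -0.436791-0.112419i ; Δ = -0.001314-0.001215i
  [+2]  conj(Y_{4,2})(Ω₁) = -0.183993-0.279353i ; Y_{4,2}(Ω₂) = +0.319427+0.176089i ; Δ = -0.009581-0.121632i
  [+3]  conj(Y_{4,3})(Ω₁) = -0.000308-0.003486i ; Y_{4,3}(Ω₂) = -0.104688-0.098652i ; Δ = -0.000312+0.000395i
  [+4]  conj(Y_{4,4})(Ω₁) = -0.174748+0.406562i ; Y_{4,4}(Ω₂) = +0.016157+0.025590i ; Δ = -0.013227+0.002097i
Accumulated sum -0.051115-0.000000i; after 4π/(2l+1) scaling, -0.071370-0.000000i ⇒ P_4 = -0.071370

-0.071370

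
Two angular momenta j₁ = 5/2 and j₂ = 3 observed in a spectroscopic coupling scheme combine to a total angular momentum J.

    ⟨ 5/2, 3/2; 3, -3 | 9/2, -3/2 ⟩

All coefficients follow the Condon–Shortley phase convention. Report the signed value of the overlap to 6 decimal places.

+0.322329

triangle: 1!·4!·5!/11! = 2880/39916800
(j±m)!: 4!·1!·0!·6!·3!·6! = 74649600
prefactor² = (2J+1)·Δ·N² = 4147200/77
  k=0: +1/(0!·1!·1!·0!·3!·5!) = 1/720
Σ = 1/720  ⇒  CG² = 4147200/77·(1/720)² = 8/77
CG = +√(8/77) = +0.322329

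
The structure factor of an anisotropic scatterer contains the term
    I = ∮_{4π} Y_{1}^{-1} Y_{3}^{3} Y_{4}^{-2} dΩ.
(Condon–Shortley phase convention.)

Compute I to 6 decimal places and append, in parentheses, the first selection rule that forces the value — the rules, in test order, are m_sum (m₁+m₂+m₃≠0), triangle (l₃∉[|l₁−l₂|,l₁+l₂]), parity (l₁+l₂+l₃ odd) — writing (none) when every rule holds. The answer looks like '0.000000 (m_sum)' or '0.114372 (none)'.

m-sum 0 ✓  L=8 even ✓  2≤4≤4 ✓
Π(2lᵢ+1) = 3×7×9 = 189
triangle coeff Δ(1,3,4) = 1/252
Σ_t [0,0]: t=0:+1/36 = 1/36
(3j)²=4/63 [(1 3 4; 0 0 0)], sign=+1
Σ_t [0,0]: t=0:+1/1440 = 1/1440
(3j)²=1/252 [(1 3 4; -1 3 -2)], sign=+1
⇒ 4πI² = 1/21
I = (+1)√(1/21/(4π)) = 0.06155813
No selection rule forces the value: the integral is nonzero (none).

0.061558 (none)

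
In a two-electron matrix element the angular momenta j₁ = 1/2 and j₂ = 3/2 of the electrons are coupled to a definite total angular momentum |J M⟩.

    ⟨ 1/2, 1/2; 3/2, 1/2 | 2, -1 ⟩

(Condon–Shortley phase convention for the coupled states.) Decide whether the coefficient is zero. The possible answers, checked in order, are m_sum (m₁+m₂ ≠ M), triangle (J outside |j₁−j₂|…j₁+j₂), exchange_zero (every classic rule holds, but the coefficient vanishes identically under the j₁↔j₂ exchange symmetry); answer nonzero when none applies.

m_sum

m-sum: m₁+m₂ = 1/2+1/2 = 1, M = -1  ✗ ⇒ coefficient is 0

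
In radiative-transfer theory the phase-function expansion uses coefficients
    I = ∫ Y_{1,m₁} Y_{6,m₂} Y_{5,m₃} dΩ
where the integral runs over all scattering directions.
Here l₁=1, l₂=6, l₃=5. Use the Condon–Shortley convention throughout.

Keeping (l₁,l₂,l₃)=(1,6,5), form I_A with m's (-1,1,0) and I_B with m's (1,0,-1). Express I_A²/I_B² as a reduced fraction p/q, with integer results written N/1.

l's match ⇒ only the (l;m) 3-j factors differ between A and B.
A: triangle coeff Δ(1,6,5) = 1/858; Σ_t [2,2]: t=2:+1/28800 = 1/28800; (3j)²=7/286 [(1 6 5; -1 1 0)], sign=-1
B: triangle coeff Δ(1,6,5) = 1/858; Σ_t [0,0]: t=0:+1/34560 = 1/34560; (3j)²=5/286 [(1 6 5; 1 0 -1)], sign=+1
I_A²/I_B² = (7/286)/(5/286) = 7/5

7/5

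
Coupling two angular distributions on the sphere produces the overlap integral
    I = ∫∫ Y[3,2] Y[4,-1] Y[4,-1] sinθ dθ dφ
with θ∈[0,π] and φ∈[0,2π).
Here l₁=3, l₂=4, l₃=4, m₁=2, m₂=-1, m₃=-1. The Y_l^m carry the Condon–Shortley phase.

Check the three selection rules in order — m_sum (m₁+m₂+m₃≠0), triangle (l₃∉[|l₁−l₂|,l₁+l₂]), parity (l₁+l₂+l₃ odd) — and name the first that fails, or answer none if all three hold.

parity

Σmᵢ = 0  ✓
l₃∈[|l₁−l₂|,l₁+l₂]=[1,7], have l₃=4  ✓
Σlᵢ = 11 ⇒ odd  ✗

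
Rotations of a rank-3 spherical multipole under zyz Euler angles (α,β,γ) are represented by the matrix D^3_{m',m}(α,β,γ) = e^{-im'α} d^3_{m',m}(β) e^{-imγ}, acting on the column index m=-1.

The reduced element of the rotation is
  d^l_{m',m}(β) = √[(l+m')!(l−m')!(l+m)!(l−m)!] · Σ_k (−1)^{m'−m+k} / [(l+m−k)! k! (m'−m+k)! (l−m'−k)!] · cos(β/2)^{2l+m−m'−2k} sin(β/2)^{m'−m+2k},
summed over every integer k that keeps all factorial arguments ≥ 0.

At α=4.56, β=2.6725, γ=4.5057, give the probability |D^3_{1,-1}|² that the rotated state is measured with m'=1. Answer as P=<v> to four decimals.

P=0.2270

First d^3_{1,-1}(β=2.6725), then the phase factors e^{-i(1)α} and e^{-i(-1)γ}:
With c≡cos(β/2)=0.232402 and s≡sin(β/2)=0.972620, N=[24·2·2·24]^{1/2}=48.000000
The bounds max(0,m−m')=0 and min(l+m,l−m')=2 give 3 terms
  k=0: (−1)^2·48.0000/(8)·0.2324^4·0.9726^2 = +0.016558
  k=1: (−1)^3·48.0000/(6)·0.2324^2·0.9726^4 = -0.386671
  k=2: (−1)^4·48.0000/(48)·0.2324^0·0.9726^6 = +0.846562
d^3_{1,-1}(2.6725) = +0.016558 -0.386671 +0.846562 = +0.476449
|D^3_{1,-1}|² = |d^3_{1,-1}(β)|² = (+0.476449)² = 0.227004 (the z-rotation phases have unit modulus)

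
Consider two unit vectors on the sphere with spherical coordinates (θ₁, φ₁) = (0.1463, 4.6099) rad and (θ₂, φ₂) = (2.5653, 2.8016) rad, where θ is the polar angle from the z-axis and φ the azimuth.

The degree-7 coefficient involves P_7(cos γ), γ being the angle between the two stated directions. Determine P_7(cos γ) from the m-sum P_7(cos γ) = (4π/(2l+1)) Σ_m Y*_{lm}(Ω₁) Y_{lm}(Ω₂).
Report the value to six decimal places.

0.388037

Summing Y*_{l m}(θ₁,φ₁)·Y_{l m}(θ₂,φ₂) over m ∈ [−7, 7]; prefactor 4π/(2·7+1) = 0.837758:
  m=-7: Y*=(0.000000, 0.000001)  Y=(0.005163, -0.004923)  product (0.000000, 0.000000)
  m=-6: Y*=(-0.000015, 0.000010)  Y=(0.018571, -0.036635)  product (0.000000, 0.000001)
  m=-5: Y*=(-0.000139, -0.000247)  Y=(0.018484, -0.142306)  product (-0.000038, 0.000015)
  m=-4: Y*=(0.002924, -0.001271)  Y=(-0.069710, -0.325738)  product (-0.000618, -0.000864)
  m=-3: Y*=(0.007820, 0.024627)  Y=(-0.255614, -0.416153)  product (0.008250, -0.009549)
  m=-2: Y*=(-0.142751, 0.029678)  Y=(-0.252855, -0.204468)  product (0.042163, 0.021684)
  m=-1: Y*=(-0.052561, -0.511046)  Y=(0.186274, 0.065891)  product (0.023882, -0.098658)
  m=+0: Y*=(0.788624, -0.000000)  Y=(0.400577, 0.000000)  product (0.315905, 0.000000)
  m=+1: Y*=(0.052561, -0.511046)  Y=(-0.186274, 0.065891)  product (0.023882, 0.098658)
  m=+2: Y*=(-0.142751, -0.029678)  Y=(-0.252855, 0.204468)  product (0.042163, -0.021684)
  m=+3: Y*=(-0.007820, 0.024627)  Y=(0.255614, -0.416153)  product (0.008250, 0.009549)
  m=+4: Y*=(0.002924, 0.001271)  Y=(-0.069710, 0.325738)  product (-0.000618, 0.000864)
  m=+5: Y*=(0.000139, -0.000247)  Y=(-0.018484, -0.142306)  product (-0.000038, -0.000015)
  m=+6: Y*=(-0.000015, -0.000010)  Y=(0.018571, 0.036635)  product (0.000000, -0.000001)
  m=+7: Y*=(-0.000000, 0.000001)  Y=(-0.005163, -0.004923)  product (0.000000, -0.000000)
Σ over m = (0.463185, -0.000000); ×(4π/15) → (0.388037, -0.000000). Real part: 0.388037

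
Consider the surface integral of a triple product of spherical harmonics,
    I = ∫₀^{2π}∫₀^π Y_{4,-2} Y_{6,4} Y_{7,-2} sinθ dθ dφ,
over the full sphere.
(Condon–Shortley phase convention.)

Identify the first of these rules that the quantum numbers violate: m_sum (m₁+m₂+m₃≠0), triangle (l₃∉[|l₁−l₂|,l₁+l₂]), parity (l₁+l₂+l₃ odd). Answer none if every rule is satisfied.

Σmᵢ = 0  ✓
l₃∈[|l₁−l₂|,l₁+l₂]=[2,10], have l₃=7  ✓
Σlᵢ = 17 ⇒ odd  ✗

parity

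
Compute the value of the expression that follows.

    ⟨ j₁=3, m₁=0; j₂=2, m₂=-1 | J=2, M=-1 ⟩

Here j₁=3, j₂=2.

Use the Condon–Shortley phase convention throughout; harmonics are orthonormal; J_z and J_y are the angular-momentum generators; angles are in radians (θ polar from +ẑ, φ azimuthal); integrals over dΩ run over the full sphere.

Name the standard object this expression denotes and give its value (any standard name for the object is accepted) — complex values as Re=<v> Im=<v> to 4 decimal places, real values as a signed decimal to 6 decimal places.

This is a Clebsch–Gordan (vector-coupling) coefficient.
j₁+j₂−J=3  J+j₁−j₂=3  J−j₁+j₂=1  j₁+j₂+J+1=8
(j₁±m₁, j₂±m₂, J±M) = (3,3,1,3,1,3)
P² = 81/14
sum k=0..1:
  [0] +1/36 = 1/36
  [1] −1/4 = -1/4
S = -2/9
C² = P²·S² = 2/7 ; C = -0.534522

Clebsch–Gordan coefficient, −√(2/7) ≈ -0.534522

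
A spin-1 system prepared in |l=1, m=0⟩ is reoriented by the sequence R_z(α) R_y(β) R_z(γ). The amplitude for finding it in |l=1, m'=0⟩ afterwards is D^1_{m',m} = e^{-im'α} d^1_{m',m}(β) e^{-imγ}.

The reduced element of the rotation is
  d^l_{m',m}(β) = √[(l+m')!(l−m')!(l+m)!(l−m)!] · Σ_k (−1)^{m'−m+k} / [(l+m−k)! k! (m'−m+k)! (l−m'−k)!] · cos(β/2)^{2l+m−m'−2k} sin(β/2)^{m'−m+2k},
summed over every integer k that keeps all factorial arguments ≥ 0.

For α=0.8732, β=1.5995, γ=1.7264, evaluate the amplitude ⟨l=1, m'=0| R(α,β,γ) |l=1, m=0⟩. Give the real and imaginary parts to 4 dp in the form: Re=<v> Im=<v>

Re=-0.0287 Im=0.0000

D^1_{0,0}(0.8732,1.5995,1.7264) = e^{-i·0·0.8732}·d^1_{0,0}(1.5995)·e^{-i·0·1.7264}. Compute d first:
Half-angle: c=0.696886, s=0.717182. N=√(1·1·1·1)=1.000000
k: max(0,(0)−(0))=0 … min(1+(0),1−(0))=1
  k=0: (−1)^0·1.0000/(1)·0.6969^2·0.7172^0 = +0.485650
  k=1: (−1)^1·1.0000/(1)·0.6969^0·0.7172^2 = -0.514350
d^1_{0,0}(1.5995) = +0.485650 -0.514350 = -0.028700
Phases: e^{-i·(0)·0.8732}=+1.000000+0.000000i, e^{-i·(0)·1.7264}=+1.000000+0.000000i ⇒ D=-0.028700+0.000000i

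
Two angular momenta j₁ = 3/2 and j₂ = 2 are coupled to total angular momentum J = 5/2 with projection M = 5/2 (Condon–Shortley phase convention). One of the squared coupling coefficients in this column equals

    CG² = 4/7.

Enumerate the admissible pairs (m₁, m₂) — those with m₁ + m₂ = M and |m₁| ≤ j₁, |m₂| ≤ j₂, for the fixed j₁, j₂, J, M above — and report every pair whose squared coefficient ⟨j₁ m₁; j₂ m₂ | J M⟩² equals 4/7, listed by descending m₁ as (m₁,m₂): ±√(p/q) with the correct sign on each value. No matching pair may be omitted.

(1/2,2): −√(4/7)

Admissible pairs with m₁+m₂ = M = 5/2: (1/2,2), (3/2,1)
  (m₁,m₂)=(3/2,1): CG² = 3/7, CG = +√(3/7)
  (m₁,m₂)=(1/2,2): CG² = 4/7, CG = −√(4/7)   ← matches the target
Pairs with CG² = 4/7: (1/2,2): −√(4/7)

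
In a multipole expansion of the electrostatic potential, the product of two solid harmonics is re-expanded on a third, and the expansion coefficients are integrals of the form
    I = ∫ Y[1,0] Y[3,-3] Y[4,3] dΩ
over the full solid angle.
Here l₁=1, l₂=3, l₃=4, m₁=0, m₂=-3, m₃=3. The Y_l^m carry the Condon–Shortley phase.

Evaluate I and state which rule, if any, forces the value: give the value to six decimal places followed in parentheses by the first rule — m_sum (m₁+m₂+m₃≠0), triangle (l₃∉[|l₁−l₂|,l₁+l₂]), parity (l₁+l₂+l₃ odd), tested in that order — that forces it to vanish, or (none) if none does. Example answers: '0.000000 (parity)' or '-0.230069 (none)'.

-0.162868 (none)

m-sum 0 ✓  L=8 even ✓  2≤4≤4 ✓
Π(2lᵢ+1) = 3×7×9 = 189
triangle coeff Δ(1,3,4) = 1/252
Σ_t [0,0]: t=0:+1/36 = 1/36
(3j)²=4/63 [(1 3 4; 0 0 0)], sign=+1
Σ_t [0,0]: t=0:+1/720 = 1/720
(3j)²=1/36 [(1 3 4; 0 -3 3)], sign=-1
⇒ 4πI² = 1/3
I = (-1)√(1/3/(4π)) = -0.16286750
No selection rule forces the value: the integral is nonzero (none).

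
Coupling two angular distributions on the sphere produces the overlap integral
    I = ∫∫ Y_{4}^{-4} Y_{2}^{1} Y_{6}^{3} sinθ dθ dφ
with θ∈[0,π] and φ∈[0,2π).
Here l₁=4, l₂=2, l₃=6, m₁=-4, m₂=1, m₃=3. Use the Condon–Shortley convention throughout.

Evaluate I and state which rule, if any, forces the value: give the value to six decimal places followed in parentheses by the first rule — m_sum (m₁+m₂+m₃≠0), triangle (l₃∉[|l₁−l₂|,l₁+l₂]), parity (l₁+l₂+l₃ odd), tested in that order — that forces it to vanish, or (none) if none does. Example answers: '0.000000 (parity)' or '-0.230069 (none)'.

-0.047713 (none)

Checks pass: Σm=0; 12 even; l₃=6∈[2,6].
(2·4+1)(2·2+1)(2·6+1) = 585
Δ: 0! 8! 4! / 13! → 1/6435
sum: t=0:+1/2304 = 1/2304
3j²(4 2 6; 0 0 0) = Δ·Π!·Σ² = 5/143  (sign +1)
sum: t=0:+1/241920 = 1/241920
3j²(4 2 6; -4 1 3) = Δ·Π!·Σ² = 1/715  (sign -1)
combine: 4πI² = 585·5/143·1/715 = 45/1573
take √, sign -1: I = -0.04771303
No selection rule forces the value: the integral is nonzero (none).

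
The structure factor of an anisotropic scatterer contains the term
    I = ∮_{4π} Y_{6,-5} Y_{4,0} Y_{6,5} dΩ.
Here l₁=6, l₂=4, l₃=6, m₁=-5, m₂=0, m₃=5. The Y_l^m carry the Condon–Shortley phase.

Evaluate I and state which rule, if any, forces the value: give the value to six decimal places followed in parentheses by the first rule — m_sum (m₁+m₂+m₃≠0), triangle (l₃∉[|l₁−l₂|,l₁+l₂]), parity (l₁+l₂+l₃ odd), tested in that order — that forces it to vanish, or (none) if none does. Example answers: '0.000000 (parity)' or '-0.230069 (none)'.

0.099563 (none)

Rules hold: Σm=0, L=16 even, 2≤6≤10.
N = 13·9·13 = 1521
Δ = 4!·8!·4!/17! = 1/15315300
Racah Σ t=0..4: t=0:+1/829440 t=1:−1/25920 t=2:+1/9216 t=3:−1/25920 t=4:+1/829440 = 7/207360
⇒ 3j(6 4 6; 0 0 0)² = 28/2431, sgn +1
Racah Σ t=3..4: t=3:−1/1451520 t=4:+1/2903040 = -1/2903040
⇒ 3j(6 4 6; -5 0 5)² = 11/1547, sgn +1
4πI² = N·(3j₀)²·(3jₘ)² = 36/289
I = +1·√(0.124567/4π) = 0.09956287
No selection rule forces the value: the integral is nonzero (none).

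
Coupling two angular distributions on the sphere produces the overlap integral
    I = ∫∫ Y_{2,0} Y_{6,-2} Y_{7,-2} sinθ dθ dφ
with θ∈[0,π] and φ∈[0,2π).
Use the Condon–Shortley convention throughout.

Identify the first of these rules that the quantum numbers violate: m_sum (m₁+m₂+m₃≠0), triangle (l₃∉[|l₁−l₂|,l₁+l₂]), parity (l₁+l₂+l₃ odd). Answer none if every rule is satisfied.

azimuthal sum: 0 − 2 − 2 = -4  ✗
4 ≤ 7 ≤ 8 (triangle on l)
L = 2 + 6 + 7 = 15 (odd)

m_sum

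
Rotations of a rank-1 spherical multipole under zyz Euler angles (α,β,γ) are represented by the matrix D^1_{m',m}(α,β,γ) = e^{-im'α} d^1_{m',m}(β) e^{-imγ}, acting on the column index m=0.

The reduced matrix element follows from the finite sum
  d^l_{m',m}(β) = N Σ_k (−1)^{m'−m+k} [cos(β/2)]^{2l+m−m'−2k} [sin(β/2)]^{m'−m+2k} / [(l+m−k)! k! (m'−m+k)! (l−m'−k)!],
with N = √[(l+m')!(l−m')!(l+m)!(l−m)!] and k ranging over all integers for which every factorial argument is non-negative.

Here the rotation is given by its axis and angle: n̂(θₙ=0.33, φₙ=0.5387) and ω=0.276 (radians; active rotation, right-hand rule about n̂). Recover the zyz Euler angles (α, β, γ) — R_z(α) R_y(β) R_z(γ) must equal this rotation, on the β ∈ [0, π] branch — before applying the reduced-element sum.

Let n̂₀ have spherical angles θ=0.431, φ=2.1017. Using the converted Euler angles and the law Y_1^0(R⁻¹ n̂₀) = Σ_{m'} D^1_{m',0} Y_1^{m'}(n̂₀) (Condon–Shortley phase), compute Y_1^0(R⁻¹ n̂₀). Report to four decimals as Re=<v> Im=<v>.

Axis–angle → zyz. n̂ = (sinθₙcosφₙ, sinθₙsinφₙ, cosθₙ) = (+0.278151, +0.166241, +0.946042), ω = 0.2760.
R = I cosω + sinω [n̂]ₓ + (1−cosω) n̂n̂ᵀ gives
  R = [+0.965081, -0.256055, +0.055261; +0.259555, +0.963199, -0.069846; -0.035343, +0.081751, +0.996026]
β = atan2(√(R₁₃²+R₂₃²), R₃₃) = 0.089182; α = atan2(R₂₃, R₁₃) mod 2π = 5.381730; γ = atan2(R₃₂, −R₃₁) mod 2π = 1.162737
Need the full column D^1_{m',0} for m'=−1..1 at α=5.3817, β=0.0892, γ=1.1627.
cos(β/2)=0.999006, sin(β/2)=0.044576
d^1_{-1,0}: single k=1 term ⇒ +0.062978;  D = +0.039076-0.049389i
d^1_{0,0}: k∈[0..1] ⇒ +0.998013 -0.001987 = +0.996026;  D = +0.996026+0.000000i
d^1_{1,0}: single k=0 term ⇒ -0.062978;  D = -0.039076-0.049389i
Y_1^{m'}(θ=0.431,φ=2.1017) and Σ D·Y over m':
  (+0.0391-0.0494i)·(-0.0731-0.1245i)  (+0.9960+0.0000i)·(+0.4439+0.0000i)  (-0.0391-0.0494i)·(+0.0731-0.1245i)
Y_1^0(R⁻¹ n̂) = +0.424148+0.000000i

Re=0.4241 Im=0.0000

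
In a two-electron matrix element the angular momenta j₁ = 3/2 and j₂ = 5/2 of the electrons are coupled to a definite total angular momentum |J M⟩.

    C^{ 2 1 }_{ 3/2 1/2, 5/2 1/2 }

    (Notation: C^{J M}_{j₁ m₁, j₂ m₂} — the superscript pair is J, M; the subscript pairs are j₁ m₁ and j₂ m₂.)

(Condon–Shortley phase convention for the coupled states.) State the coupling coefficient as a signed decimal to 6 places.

−√(25/84) = -0.545545

triangle: 2!*1!*3!/7! = 12/5040
(j±m)!: 2!*1!*3!*2!*3!*1! = 144
prefactor² = (2J+1)*Δ*N² = 12/7
  k=0: +1/(0!*2!*1!*3!*0!*0!) = 1/12
  k=1: −1/(1!*1!*0!*2!*1!*1!) = -1/2
Σ = -5/12  ⇒  CG² = 12/7*(-5/12)² = 25/84
CG = −√(25/84) = -0.545545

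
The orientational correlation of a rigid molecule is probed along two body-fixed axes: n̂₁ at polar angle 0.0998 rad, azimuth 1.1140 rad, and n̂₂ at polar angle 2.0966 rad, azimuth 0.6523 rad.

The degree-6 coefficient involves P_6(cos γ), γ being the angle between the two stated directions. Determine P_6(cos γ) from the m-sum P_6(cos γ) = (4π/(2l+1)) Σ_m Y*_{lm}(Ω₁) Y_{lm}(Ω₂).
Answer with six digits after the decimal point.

0.313548

Term-by-term m-sum for l=6 (normalisation 4π/13 = 0.966644):
  term(m=-6) = -0.00000 + 0.00000j   from Y*(Ω₁)=0.00000 + 0.00000j, Y(Ω₂)=-0.14488 + 0.14111j
  term(m=-5) = 0.00000 - 0.00000j   from Y*(Ω₁)=0.00001 - 0.00001j, Y(Ω₂)=0.40364 - 0.04863j
  term(m=-4) = -0.00003 + 0.00012j   from Y*(Ω₁)=-0.00009 - 0.00034j, Y(Ω₂)=-0.30468 - 0.17949j
  term(m=-3) = 0.00005 + 0.00024j   from Y*(Ω₁)=-0.00496 - 0.00101j, Y(Ω₂)=-0.01824 - 0.04487j
  term(m=-2) = -0.01062 - 0.01405j   from Y*(Ω₁)=-0.03067 + 0.03974j, Y(Ω₂)=-0.09231 + 0.33855j
  term(m=-1) = 0.02316 + 0.01152j   from Y*(Ω₁)=0.13774 + 0.28026j, Y(Ω₂)=0.06583 - 0.05028j
  term(m=+0) = 0.29926 + 0.00000j   from Y*(Ω₁)=0.91344 + 0.00000j, Y(Ω₂)=0.32762 + 0.00000j
  term(m=+1) = 0.02316 - 0.01152j   from Y*(Ω₁)=-0.13774 + 0.28026j, Y(Ω₂)=-0.06583 - 0.05028j
  term(m=+2) = -0.01062 + 0.01405j   from Y*(Ω₁)=-0.03067 - 0.03974j, Y(Ω₂)=-0.09231 - 0.33855j
  term(m=+3) = 0.00005 - 0.00024j   from Y*(Ω₁)=0.00496 - 0.00101j, Y(Ω₂)=0.01824 - 0.04487j
  term(m=+4) = -0.00003 - 0.00012j   from Y*(Ω₁)=-0.00009 + 0.00034j, Y(Ω₂)=-0.30468 + 0.17949j
  term(m=+5) = 0.00000 + 0.00000j   from Y*(Ω₁)=-0.00001 - 0.00001j, Y(Ω₂)=-0.40364 - 0.04863j
  term(m=+6) = -0.00000 - 0.00000j   from Y*(Ω₁)=0.00000 - 0.00000j, Y(Ω₂)=-0.14488 - 0.14111j
Total Σ_m = 0.32437 + 0.00000j. Multiply by 0.966644: 0.31355 + 0.00000j. P_6(cos γ) = 0.313548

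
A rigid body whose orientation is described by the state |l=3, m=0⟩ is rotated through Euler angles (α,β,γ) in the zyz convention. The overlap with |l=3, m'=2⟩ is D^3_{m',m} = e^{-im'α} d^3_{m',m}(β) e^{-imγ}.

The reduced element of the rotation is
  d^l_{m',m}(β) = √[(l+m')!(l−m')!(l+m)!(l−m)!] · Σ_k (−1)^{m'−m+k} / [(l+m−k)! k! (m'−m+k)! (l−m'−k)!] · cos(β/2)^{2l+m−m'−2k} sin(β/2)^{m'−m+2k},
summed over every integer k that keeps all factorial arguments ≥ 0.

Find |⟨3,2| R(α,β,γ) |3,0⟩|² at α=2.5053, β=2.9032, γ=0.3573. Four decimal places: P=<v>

P=0.0055

Split into d^3_{2,0}(β=2.9032) × two z-phases.
Half-angle: c=0.118914, s=0.992905. N=√(120·1·6·6)=65.726707
Admissible k: 0..1 (factorial args all ≥0)
  k=0: (−1)^2·65.7267/(12)·0.1189^4·0.9929^2 = +0.001080
  k=1: (−1)^3·65.7267/(12)·0.1189^2·0.9929^4 = -0.075276
d^3_{2,0}(2.9032) = +0.001080 -0.075276 = -0.074197
|D^3_{2,0}|² = |d^3_{2,0}(β)|² = (-0.074197)² = 0.005505 (the z-rotation phases have unit modulus)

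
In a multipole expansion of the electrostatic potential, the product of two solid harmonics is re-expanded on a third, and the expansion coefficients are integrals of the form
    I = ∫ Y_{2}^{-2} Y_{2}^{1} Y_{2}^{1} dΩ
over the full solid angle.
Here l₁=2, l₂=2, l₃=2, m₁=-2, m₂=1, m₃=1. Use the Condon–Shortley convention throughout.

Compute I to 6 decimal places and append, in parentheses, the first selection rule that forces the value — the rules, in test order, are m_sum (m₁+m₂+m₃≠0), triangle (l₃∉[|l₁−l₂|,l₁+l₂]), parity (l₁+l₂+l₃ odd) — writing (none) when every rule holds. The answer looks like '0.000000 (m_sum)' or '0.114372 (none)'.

m-sum 0 ✓  L=6 even ✓  0≤2≤4 ✓
Π(2lᵢ+1) = 5×5×5 = 125
triangle coeff Δ(2,2,2) = 1/630
Σ_t [0,2]: t=0:+1/8 t=1:−1/1 t=2:+1/8 = -3/4
(3j)²=2/35 [(2 2 2; 0 0 0)], sign=-1
Σ_t [2,2]: t=2:+1/4 = 1/4
(3j)²=3/35 [(2 2 2; -2 1 1)], sign=-1
⇒ 4πI² = 30/49
I = (+1)√(30/49/(4π)) = 0.22072812
No selection rule forces the value: the integral is nonzero (none).

0.220728 (none)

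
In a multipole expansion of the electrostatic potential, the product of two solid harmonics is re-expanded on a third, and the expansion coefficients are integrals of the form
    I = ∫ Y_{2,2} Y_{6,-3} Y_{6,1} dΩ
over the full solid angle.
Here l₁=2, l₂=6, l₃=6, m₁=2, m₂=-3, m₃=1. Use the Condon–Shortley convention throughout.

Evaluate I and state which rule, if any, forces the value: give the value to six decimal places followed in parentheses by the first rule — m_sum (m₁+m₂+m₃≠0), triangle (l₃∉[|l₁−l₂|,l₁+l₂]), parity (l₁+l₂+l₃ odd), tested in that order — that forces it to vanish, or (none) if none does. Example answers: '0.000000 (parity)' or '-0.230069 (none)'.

m-sum 0 ✓  L=14 even ✓  4≤6≤8 ✓
Π(2lᵢ+1) = 5×13×13 = 845
triangle coeff Δ(2,6,6) = 1/90090
Σ_t [0,2]: t=0:+1/69120 t=1:−1/14400 t=2:+1/69120 = -7/172800
(3j)²=14/715 [(2 6 6; 0 0 0)], sign=-1
Σ_t [0,0]: t=0:+1/120960 = 1/120960
(3j)²=24/1001 [(2 6 6; 2 -3 1)], sign=-1
⇒ 4πI² = 48/121
I = (+1)√(48/121/(4π)) = 0.17767364
No selection rule forces the value: the integral is nonzero (none).

0.177674 (none)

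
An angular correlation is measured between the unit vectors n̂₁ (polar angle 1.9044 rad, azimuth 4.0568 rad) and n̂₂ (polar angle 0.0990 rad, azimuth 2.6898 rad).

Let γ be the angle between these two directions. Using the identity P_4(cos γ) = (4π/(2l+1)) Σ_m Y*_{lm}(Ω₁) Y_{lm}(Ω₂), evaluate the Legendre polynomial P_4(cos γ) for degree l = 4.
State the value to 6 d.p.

0.060526

Expand P_4 via completeness: Σ_{m} conj(Y_{4,m}) at Ω₁ times Y_{4,m} at Ω₂ —
  [-4]  conj(Y_{4,-4})(Ω₁) = (-0.306231, -0.175026) ; Y_{4,-4}(Ω₂) = (-0.000010, 0.000041) ; Δ = (0.000010, -0.000011)
  [-3]  conj(Y_{4,-3})(Ω₁) = (-0.318988, 0.133353) ; Y_{4,-3}(Ω₂) = (-0.000257, -0.001175) ; Δ = (0.000239, 0.000340)
  [-2]  conj(Y_{4,-2})(Ω₁) = (0.019124, -0.071998) ; Y_{4,-2}(Ω₂) = (0.011995, 0.015227) ; Δ = (0.001326, -0.000572)
  [-1]  conj(Y_{4,-1})(Ω₁) = (-0.200722, -0.260996) ; Y_{4,-1}(Ω₂) = (-0.164584, -0.079867) ; Δ = (0.012191, 0.058987)
  [+0]  conj(Y_{4,0})(Ω₁) = (0.019643, -0.000000) ; Y_{4,0}(Ω₂) = (0.805301, 0.000000) ; Δ = (0.015818, 0.000000)
  [+1]  conj(Y_{4,1})(Ω₁) = (0.200722, -0.260996) ; Y_{4,1}(Ω₂) = (0.164584, -0.079867) ; Δ = (0.012191, -0.058987)
  [+2]  conj(Y_{4,2})(Ω₁) = (0.019124, 0.071998) ; Y_{4,2}(Ω₂) = (0.011995, -0.015227) ; Δ = (0.001326, 0.000572)
  [+3]  conj(Y_{4,3})(Ω₁) = (0.318988, 0.133353) ; Y_{4,3}(Ω₂) = (0.000257, -0.001175) ; Δ = (0.000239, -0.000340)
  [+4]  conj(Y_{4,4})(Ω₁) = (-0.306231, 0.175026) ; Y_{4,4}(Ω₂) = (-0.000010, -0.000041) ; Δ = (0.000010, 0.000011)
Accumulated sum (0.043349, 0.000000); after 4π/(2l+1) scaling, (0.060526, 0.000000) ⇒ P_4 = 0.060526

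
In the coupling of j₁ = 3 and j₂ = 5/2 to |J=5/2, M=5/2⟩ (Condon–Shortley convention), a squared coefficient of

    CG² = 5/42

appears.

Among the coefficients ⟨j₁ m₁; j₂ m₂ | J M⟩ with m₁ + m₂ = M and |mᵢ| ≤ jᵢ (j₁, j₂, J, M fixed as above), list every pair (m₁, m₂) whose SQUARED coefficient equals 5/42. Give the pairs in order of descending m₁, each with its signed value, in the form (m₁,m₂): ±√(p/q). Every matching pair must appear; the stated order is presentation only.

Admissible pairs with m₁+m₂ = M = 5/2: (0,5/2), (1,3/2), (2,1/2), (3,-1/2)
  (m₁,m₂)=(3,-1/2): CG² = 5/21, CG = +√(5/21)
  (m₁,m₂)=(2,1/2): CG² = 5/14, CG = −√(5/14)
  (m₁,m₂)=(1,3/2): CG² = 2/7, CG = +√(2/7)
  (m₁,m₂)=(0,5/2): CG² = 5/42, CG = −√(5/42)   ← matches the target
Pairs with CG² = 5/42: (0,5/2): −√(5/42)

(0,5/2): −√(5/42)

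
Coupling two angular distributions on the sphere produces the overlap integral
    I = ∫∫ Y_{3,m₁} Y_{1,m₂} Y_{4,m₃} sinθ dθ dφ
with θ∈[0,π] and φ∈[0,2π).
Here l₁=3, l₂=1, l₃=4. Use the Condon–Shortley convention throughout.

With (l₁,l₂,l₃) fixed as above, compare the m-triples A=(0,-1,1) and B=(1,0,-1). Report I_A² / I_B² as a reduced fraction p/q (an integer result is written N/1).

2/3

l's match ⇒ only the (l;m) 3-j factors differ between A and B.
A: triangle coeff Δ(3,1,4) = 1/252; Σ_t [0,0]: t=0:+1/72 = 1/72; (3j)²=5/126 [(3 1 4; 0 -1 1)], sign=-1
B: triangle coeff Δ(3,1,4) = 1/252; Σ_t [0,0]: t=0:+1/48 = 1/48; (3j)²=5/84 [(3 1 4; 1 0 -1)], sign=-1
I_A²/I_B² = (5/126)/(5/84) = 2/3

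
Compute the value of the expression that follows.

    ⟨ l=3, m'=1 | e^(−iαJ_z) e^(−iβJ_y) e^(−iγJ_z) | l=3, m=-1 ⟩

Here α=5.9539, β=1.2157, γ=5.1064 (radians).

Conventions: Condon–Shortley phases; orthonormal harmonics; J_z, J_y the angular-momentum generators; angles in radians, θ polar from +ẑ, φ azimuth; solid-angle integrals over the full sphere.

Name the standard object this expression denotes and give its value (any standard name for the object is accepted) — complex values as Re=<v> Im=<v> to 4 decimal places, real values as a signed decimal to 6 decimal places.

This is a Wigner D-matrix element — the rotation-matrix element ⟨l m'| R(α,β,γ) |l m⟩ in the angular-momentum basis.
First d^3_{1,-1}(β=1.2157), then the phase factors e^{-i(1)α} and e^{-i(-1)γ}:
With c≡cos(β/2)=0.820878 and s≡sin(β/2)=0.571104, N=[24·2·2·24]^{1/2}=48.000000
k: max(0,(-1)−(1))=0 … min(3+(-1),3−(1))=2
  k=0: (−1)^2·48.0000/(8)·0.8209^4·0.5711^2 = +0.888578
  k=1: (−1)^3·48.0000/(6)·0.8209^2·0.5711^4 = -0.573466
  k=2: (−1)^4·48.0000/(48)·0.8209^0·0.5711^6 = +0.034697
d^3_{1,-1}(1.2157) = +0.888578 -0.573466 +0.034697 = +0.349809
Attach z-rotation phases: D = e^{-i(1)(5.9539)}·(+0.349809)·e^{-i(-1)(5.1064)} = +0.231524-0.262227i

Wigner D-matrix element, Re=0.2315 Im=-0.2622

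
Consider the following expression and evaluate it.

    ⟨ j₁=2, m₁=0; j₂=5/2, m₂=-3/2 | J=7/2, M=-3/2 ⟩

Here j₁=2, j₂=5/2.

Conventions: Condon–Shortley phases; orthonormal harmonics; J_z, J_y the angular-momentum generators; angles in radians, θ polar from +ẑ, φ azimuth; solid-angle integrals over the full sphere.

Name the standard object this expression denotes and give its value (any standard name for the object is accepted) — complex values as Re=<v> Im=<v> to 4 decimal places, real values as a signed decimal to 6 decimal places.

This is a Clebsch–Gordan (vector-coupling) coefficient.
j₁+j₂−J=1  J+j₁−j₂=3  J−j₁+j₂=4  j₁+j₂+J+1=9
(j₁±m₁, j₂±m₂, J±M) = (2,2,1,4,2,5)
P² = 512/7
sum k=0..1:
  [0] +1/12 = 1/12
  [1] −1/48 = -1/48
S = 1/16
C² = P²·S² = 2/7 ; C = +0.534522

Clebsch–Gordan coefficient, +√(2/7) ≈ +0.534522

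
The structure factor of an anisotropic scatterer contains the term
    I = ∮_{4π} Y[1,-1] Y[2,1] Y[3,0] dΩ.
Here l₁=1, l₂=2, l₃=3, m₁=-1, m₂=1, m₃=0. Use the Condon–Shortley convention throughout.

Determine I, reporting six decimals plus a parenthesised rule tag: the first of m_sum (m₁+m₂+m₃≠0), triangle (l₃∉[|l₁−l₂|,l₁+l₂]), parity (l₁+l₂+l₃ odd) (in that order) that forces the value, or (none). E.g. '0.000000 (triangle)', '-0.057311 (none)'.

Checks pass: Σm=0; 6 even; l₃=3∈[1,3].
(2·1+1)(2·2+1)(2·3+1) = 105
Δ: 0! 2! 4! / 7! → 1/105
sum: t=0:+1/4 = 1/4
3j²(1 2 3; 0 0 0) = Δ·Π!·Σ² = 3/35  (sign -1)
sum: t=0:+1/12 = 1/12
3j²(1 2 3; -1 1 0) = Δ·Π!·Σ² = 1/35  (sign -1)
combine: 4πI² = 105·3/35·1/35 = 9/35
take √, sign +1: I = 0.14304817
No selection rule forces the value: the integral is nonzero (none).

0.143048 (none)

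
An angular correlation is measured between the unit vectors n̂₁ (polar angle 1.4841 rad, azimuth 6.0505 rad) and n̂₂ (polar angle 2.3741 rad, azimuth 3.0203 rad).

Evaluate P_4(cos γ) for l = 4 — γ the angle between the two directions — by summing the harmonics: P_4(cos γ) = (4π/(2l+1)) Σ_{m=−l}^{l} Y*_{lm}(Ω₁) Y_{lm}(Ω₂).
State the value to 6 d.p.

-0.350534

Addition theorem: P_4(cos γ) = (4π/9) Σ_m Y*_{lm}(Ω₁) Y_{lm}(Ω₂), m = −4…4:
  term(m=-4) = (0.040458, -0.019323)   from Y*(Ω₁)=(0.260350, -0.349637), Y(Ω₂)=(0.090983, 0.047966)
  term(m=-3) = (0.030524, -0.010598)   from Y*(Ω₁)=(0.082097, -0.068877), Y(Ω₂)=(0.281778, 0.107312)
  term(m=-2) = (-0.129903, 0.029429)   from Y*(Ω₁)=(-0.281135, 0.141174), Y(Ω₂)=(0.410995, 0.101704)
  term(m=-1) = (-0.017671, 0.001977)   from Y*(Ω₁)=(-0.117046, 0.027737), Y(Ω₂)=(0.146733, 0.017885)
  term(m=+0) = (-0.097869, 0.000000)   from Y*(Ω₁)=(0.293771, -0.000000), Y(Ω₂)=(-0.333148, 0.000000)
  term(m=+1) = (-0.017671, -0.001977)   from Y*(Ω₁)=(0.117046, 0.027737), Y(Ω₂)=(-0.146733, 0.017885)
  term(m=+2) = (-0.129903, -0.029429)   from Y*(Ω₁)=(-0.281135, -0.141174), Y(Ω₂)=(0.410995, -0.101704)
  term(m=+3) = (0.030524, 0.010598)   from Y*(Ω₁)=(-0.082097, -0.068877), Y(Ω₂)=(-0.281778, 0.107312)
  term(m=+4) = (0.040458, 0.019323)   from Y*(Ω₁)=(0.260350, 0.349637), Y(Ω₂)=(0.090983, -0.047966)
Total Σ_m = (-0.251052, 0.000000). Multiply by 1.396263: (-0.350534, 0.000000). P_4(cos γ) = -0.350534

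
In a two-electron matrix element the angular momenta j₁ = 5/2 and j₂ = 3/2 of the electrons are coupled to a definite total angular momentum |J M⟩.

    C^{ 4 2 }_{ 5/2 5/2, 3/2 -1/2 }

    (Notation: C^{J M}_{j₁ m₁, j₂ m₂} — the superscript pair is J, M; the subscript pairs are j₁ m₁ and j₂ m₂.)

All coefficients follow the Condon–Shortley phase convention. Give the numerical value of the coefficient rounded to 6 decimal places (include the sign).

+√(3/28) = +0.327327

triangle: 0!*5!*3!/9! = 720/362880
(j±m)!: 5!*0!*1!*2!*6!*2! = 345600
prefactor² = (2J+1)*Δ*N² = 43200/7
  k=0: +1/(0!*0!*0!*1!*5!*2!) = 1/240
Σ = 1/240  ⇒  CG² = 43200/7*(1/240)² = 3/28
CG = +√(3/28) = +0.327327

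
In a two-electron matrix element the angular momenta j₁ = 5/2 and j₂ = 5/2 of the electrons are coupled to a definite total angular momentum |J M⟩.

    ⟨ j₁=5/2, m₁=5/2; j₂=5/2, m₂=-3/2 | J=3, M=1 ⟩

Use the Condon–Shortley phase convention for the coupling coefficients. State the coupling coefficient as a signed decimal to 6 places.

+0.577350

√[7·2!3!3!/9! · 5!0!1!4!4!2!] = √(192)
  +(−1)^0/∏(0,2,0,1,3,2)! = 1/24  (running 1/24)
⟨..|..⟩ = √(192)·(1/24) = +0.577350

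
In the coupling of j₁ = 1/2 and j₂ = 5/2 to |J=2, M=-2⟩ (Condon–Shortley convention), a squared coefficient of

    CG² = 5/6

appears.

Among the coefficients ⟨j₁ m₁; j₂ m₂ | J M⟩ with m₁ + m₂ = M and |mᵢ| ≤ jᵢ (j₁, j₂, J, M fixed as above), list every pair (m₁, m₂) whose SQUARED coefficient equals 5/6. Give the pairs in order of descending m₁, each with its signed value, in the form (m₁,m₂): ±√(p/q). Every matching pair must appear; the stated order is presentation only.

Admissible pairs with m₁+m₂ = M = -2: (-1/2,-3/2), (1/2,-5/2)
  (m₁,m₂)=(1/2,-5/2): CG² = 5/6, CG = +√(5/6)   ← matches the target
  (m₁,m₂)=(-1/2,-3/2): CG² = 1/6, CG = −√(1/6)
Pairs with CG² = 5/6: (1/2,-5/2): +√(5/6)

(1/2,-5/2): +√(5/6)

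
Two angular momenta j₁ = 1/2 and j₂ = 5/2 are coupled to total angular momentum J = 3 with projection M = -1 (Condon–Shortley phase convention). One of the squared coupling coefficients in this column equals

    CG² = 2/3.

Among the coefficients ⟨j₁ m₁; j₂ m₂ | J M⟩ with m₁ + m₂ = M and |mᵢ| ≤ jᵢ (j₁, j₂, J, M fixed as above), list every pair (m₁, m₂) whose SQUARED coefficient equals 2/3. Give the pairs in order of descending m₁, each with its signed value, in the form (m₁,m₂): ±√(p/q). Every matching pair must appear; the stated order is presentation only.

Admissible pairs with m₁+m₂ = M = -1: (-1/2,-1/2), (1/2,-3/2)
  (m₁,m₂)=(1/2,-3/2): CG² = 1/3, CG = +√(1/3)
  (m₁,m₂)=(-1/2,-1/2): CG² = 2/3, CG = +√(2/3)   ← matches the target
Pairs with CG² = 2/3: (-1/2,-1/2): +√(2/3)

(-1/2,-1/2): +√(2/3)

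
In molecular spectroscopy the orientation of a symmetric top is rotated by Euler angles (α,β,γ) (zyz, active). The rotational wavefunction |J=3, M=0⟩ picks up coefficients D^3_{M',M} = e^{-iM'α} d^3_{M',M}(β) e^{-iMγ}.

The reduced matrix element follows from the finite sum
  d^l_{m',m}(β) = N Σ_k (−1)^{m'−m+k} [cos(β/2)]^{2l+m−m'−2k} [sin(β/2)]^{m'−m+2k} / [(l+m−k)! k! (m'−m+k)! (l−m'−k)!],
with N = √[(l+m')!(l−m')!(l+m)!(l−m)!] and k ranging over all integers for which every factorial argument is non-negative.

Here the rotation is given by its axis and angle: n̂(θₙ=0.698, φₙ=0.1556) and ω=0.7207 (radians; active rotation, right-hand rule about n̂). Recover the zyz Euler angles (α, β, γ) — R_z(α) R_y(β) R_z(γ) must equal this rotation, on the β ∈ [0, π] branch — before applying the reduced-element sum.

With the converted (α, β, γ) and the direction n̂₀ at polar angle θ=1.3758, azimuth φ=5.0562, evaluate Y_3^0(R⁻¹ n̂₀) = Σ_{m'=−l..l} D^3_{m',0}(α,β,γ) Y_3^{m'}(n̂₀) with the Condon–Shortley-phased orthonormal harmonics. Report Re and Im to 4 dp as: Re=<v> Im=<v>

Axis–angle → zyz. n̂ = (sinθₙcosφₙ, sinθₙsinφₙ, cosθₙ) = (+0.634922, +0.099599, +0.766129), ω = 0.7207.
R = I cosω + sinω [n̂]ₓ + (1−cosω) n̂n̂ᵀ gives
  R = [+0.851584, -0.489852, +0.186681; +0.521301, +0.753811, -0.400018; +0.055228, +0.437966, +0.897294]
β = atan2(√(R₁₃²+R₂₃²), R₃₃) = 0.457197; α = atan2(R₂₃, R₁₃) mod 2π = 5.149028; γ = atan2(R₃₂, −R₃₁) mod 2π = 1.696235
Need the full column D^3_{m',0} for m'=−3..3 at α=5.1490, β=0.4572, γ=1.6962.
cos(β/2)=0.973985, sin(β/2)=0.226612
d^3_{-3,0}: single k=3 term ⇒ +0.048087;  D = -0.046459+0.012403i
d^3_{-2,0}: k∈[2..3] ⇒ +0.253126 -0.013703 = +0.239424;  D = -0.153786-0.183504i
d^3_{-1,0}: k∈[1..3] ⇒ +0.688075 -0.111743 +0.002016 = +0.578348;  D = +0.244581-0.524087i
d^3_{0,0}: k∈[0..3] ⇒ +0.853716 -0.415929 +0.022516 -0.000135 = +0.460167;  D = +0.460167+0.000000i
d^3_{1,0}: k∈[0..2] ⇒ -0.688075 +0.111743 -0.002016 = -0.578348;  D = -0.244581-0.524087i
d^3_{2,0}: k∈[0..1] ⇒ +0.253126 -0.013703 = +0.239424;  D = -0.153786+0.183504i
d^3_{3,0}: single k=0 term ⇒ -0.048087;  D = +0.046459+0.012403i
Y_3^{m'}(θ=1.3758,φ=5.0562) and Σ D·Y over m':
  (-0.0465+0.0124i)·(-0.3380-0.2023i)  (-0.1538-0.1835i)·(-0.1473+0.1210i)  (+0.2446-0.5241i)·(-0.0868-0.2425i)  (+0.4602+0.0000i)·(-0.2033+0.0000i)  (-0.2446-0.5241i)·(+0.0868-0.2425i)  (-0.1538+0.1835i)·(-0.1473-0.1210i)  (+0.0465+0.0124i)·(+0.3380-0.2023i)
Y_3^0(R⁻¹ n̂) = -0.264063+0.000000i

Re=-0.2641 Im=0.0000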